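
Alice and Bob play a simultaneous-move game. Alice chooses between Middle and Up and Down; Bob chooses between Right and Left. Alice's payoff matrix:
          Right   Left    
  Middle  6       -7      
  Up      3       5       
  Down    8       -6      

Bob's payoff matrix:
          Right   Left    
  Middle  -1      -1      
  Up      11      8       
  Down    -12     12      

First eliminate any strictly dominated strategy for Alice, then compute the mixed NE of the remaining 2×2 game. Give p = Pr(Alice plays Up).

Alice's strategy Middle is strictly dominated by Down: 8 > 6 and -6 > -7. Eliminate Middle.
Bob's indifference between Right and Left determines Alice's mixing probability p:
  Bob's payoff from Right: p·11 + (1−p)·(-12) = 23p - 12
  Bob's payoff from Left: p·8 + (1−p)·12 = -4p + 12
  23p - 12 = -4p + 12  ⇒  27p = 24  ⇒  p = 8/9.

p = 8/9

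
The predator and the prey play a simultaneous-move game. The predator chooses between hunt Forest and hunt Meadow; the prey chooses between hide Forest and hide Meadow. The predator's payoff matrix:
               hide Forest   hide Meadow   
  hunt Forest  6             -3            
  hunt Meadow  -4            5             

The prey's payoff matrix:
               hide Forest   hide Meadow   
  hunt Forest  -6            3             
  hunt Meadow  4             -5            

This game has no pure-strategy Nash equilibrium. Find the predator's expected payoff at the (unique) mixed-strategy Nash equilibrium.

1

In a mixed equilibrium the predator is indifferent between hunt Forest and hunt Meadow; this condition fixes q.
  the predator's payoff to hunt Forest: q·6 + (1−q)·(-3) = 9q - 3
  the predator's payoff to hunt Meadow: q·(-4) + (1−q)·5 = -9q + 5
  9q - 3 = -9q + 5  ⇒  18q = 8  ⇒  q = 4/9.
At equilibrium the predator is indifferent across rows, so the predator's payoff equals the payoff from hunt Forest: (4/9)·6 + (5/9)·(-3) = 1.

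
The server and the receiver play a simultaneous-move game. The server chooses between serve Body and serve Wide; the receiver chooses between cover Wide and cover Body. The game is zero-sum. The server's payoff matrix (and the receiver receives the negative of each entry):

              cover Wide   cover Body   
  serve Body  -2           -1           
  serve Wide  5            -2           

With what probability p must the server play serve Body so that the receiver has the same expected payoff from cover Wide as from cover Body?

The server's mix must leave the receiver indifferent between cover Wide and cover Body.
  the receiver's expected payoff from cover Wide: p·2 + (1−p)·(-5) = 7p - 5
  the receiver's expected payoff from cover Body: p·1 + (1−p)·2 = -p + 2
  7p - 5 = -p + 2  ⇒  8p = 7  ⇒  p = 7/8.

p = 7/8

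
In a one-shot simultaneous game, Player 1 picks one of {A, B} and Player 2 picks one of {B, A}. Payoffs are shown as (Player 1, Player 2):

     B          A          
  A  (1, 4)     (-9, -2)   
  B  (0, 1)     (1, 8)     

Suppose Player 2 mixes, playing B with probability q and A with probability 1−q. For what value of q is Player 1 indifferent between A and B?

q = 10/11

For Player 1 to be willing to mix, Player 1 must be indifferent between A and B, which pins down Player 2's mix.
  Player 1's payoff to A: q·1 + (1−q)·(-9) = 10q - 9
  Player 1's payoff to B: q·0 + (1−q)·1 = -q + 1
  10q - 9 = -q + 1  ⇒  11q = 10  ⇒  q = 10/11.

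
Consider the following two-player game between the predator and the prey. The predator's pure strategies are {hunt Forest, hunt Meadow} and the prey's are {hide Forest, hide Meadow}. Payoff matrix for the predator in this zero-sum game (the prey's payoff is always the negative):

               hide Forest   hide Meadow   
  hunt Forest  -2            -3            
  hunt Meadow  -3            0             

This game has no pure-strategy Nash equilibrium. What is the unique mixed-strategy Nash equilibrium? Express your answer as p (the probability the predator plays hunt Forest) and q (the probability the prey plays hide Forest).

In a mixed equilibrium the prey is indifferent between hide Forest and hide Meadow; this condition fixes p.
  the prey's payoff from hide Forest: p·2 + (1−p)·3 = -p + 3
  the prey's payoff from hide Meadow: p·3 + (1−p)·0 = 3p
  -p + 3 = 3p  ⇒  -4p = -3  ⇒  p = 3/4.
The predator's indifference between hunt Forest and hunt Meadow determines the prey's mixing probability q:
  the predator's payoff to hunt Forest: q·(-2) + (1−q)·(-3) = q - 3
  the predator's payoff to hunt Meadow: q·(-3) + (1−q)·0 = -3q
  q - 3 = -3q  ⇒  4q = 3  ⇒  q = 3/4.

p = 3/4, q = 3/4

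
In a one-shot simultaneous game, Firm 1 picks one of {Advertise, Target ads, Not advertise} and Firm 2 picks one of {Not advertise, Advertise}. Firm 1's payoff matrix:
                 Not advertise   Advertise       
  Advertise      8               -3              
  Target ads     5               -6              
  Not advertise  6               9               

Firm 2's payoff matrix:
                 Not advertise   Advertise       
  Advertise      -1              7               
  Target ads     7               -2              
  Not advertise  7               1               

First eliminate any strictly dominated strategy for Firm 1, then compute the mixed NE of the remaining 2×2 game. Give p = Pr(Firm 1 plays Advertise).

p = 3/7

Firm 1's strategy Target ads is strictly dominated by Advertise: 8 > 5 and -3 > -6. Eliminate Target ads.
In a mixed equilibrium Firm 2 is indifferent between Not advertise and Advertise; this condition fixes p.
  Firm 2's payoff to Not advertise: p·(-1) + (1−p)·7 = -8p + 7
  Firm 2's payoff to Advertise: p·7 + (1−p)·1 = 6p + 1
  -8p + 7 = 6p + 1  ⇒  -14p = -6  ⇒  p = 3/7.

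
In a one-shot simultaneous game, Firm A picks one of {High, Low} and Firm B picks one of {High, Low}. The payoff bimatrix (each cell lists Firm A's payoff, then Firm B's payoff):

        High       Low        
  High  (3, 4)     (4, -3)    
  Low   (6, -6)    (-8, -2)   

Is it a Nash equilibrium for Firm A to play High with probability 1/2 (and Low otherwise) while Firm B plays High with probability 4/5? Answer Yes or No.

Given Firm A's mix p = 1/2, Firm B's payoff from High is -1 but from Low is -5/2. Firm B strictly prefers High, so Firm B would not mix.
So the proposed profile is not a Nash equilibrium.

No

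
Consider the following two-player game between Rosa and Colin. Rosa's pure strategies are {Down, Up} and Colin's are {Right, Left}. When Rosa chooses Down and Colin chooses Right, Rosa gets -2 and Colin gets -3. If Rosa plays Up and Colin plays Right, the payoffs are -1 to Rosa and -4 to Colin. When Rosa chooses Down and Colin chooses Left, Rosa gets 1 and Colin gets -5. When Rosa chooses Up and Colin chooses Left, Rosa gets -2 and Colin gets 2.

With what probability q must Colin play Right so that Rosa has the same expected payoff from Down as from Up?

For Rosa to be willing to mix, Rosa must be indifferent between Down and Up, which pins down Colin's mix.
  Rosa's expected payoff from Down: q·(-2) + (1−q)·1 = -3q + 1
  Rosa's expected payoff from Up: q·(-1) + (1−q)·(-2) = q - 2
  -3q + 1 = q - 2  ⇒  -4q = -3  ⇒  q = 3/4.

q = 3/4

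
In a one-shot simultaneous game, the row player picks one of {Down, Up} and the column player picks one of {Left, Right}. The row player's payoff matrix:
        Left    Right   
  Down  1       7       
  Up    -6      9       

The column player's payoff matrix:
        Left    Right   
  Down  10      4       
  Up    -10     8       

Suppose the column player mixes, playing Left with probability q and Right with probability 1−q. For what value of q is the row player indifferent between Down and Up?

q = 2/9

The row player's indifference between Down and Up determines the column player's mixing probability q:
  the row player's payoff to Down: q·1 + (1−q)·7 = -6q + 7
  the row player's payoff to Up: q·(-6) + (1−q)·9 = -15q + 9
  -6q + 7 = -15q + 9  ⇒  9q = 2  ⇒  q = 2/9.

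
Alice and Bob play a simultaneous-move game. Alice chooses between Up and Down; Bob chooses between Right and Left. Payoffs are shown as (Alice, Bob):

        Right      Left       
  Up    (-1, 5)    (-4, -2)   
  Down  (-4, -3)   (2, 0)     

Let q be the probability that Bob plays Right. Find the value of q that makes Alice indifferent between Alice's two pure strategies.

q = 2/3

For Alice to be willing to mix, Alice must be indifferent between Up and Down, which pins down Bob's mix.
  Alice's expected payoff from Up: q·(-1) + (1−q)·(-4) = 3q - 4
  Alice's expected payoff from Down: q·(-4) + (1−q)·2 = -6q + 2
  3q - 4 = -6q + 2  ⇒  9q = 6  ⇒  q = 2/3.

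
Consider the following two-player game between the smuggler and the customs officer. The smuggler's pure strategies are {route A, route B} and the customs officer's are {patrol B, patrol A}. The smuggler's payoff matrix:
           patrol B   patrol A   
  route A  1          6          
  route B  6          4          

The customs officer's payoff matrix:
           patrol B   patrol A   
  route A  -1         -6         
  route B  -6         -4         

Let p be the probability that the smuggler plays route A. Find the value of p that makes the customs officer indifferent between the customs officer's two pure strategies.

In a mixed equilibrium the customs officer is indifferent between patrol B and patrol A; this condition fixes p.
  the customs officer's payoff from patrol B: p·(-1) + (1−p)·(-6) = 5p - 6
  the customs officer's payoff from patrol A: p·(-6) + (1−p)·(-4) = -2p - 4
  5p - 6 = -2p - 4  ⇒  7p = 2  ⇒  p = 2/7.

p = 2/7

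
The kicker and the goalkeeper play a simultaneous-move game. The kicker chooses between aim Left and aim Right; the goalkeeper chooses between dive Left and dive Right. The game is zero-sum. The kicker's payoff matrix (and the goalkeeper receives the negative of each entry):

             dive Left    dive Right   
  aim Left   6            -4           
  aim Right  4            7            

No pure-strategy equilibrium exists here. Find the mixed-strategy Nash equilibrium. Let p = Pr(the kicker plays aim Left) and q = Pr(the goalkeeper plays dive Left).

In a mixed equilibrium the goalkeeper is indifferent between dive Left and dive Right; this condition fixes p.
  the goalkeeper's expected payoff from dive Left: p·(-6) + (1−p)·(-4) = -2p - 4
  the goalkeeper's expected payoff from dive Right: p·4 + (1−p)·(-7) = 11p - 7
  -2p - 4 = 11p - 7  ⇒  -13p = -3  ⇒  p = 3/13.
For the kicker to be willing to mix, the kicker must be indifferent between aim Left and aim Right, which pins down the goalkeeper's mix.
  the kicker's payoff from aim Left: q·6 + (1−q)·(-4) = 10q - 4
  the kicker's payoff from aim Right: q·4 + (1−q)·7 = -3q + 7
  10q - 4 = -3q + 7  ⇒  13q = 11  ⇒  q = 11/13.

p = 3/13, q = 11/13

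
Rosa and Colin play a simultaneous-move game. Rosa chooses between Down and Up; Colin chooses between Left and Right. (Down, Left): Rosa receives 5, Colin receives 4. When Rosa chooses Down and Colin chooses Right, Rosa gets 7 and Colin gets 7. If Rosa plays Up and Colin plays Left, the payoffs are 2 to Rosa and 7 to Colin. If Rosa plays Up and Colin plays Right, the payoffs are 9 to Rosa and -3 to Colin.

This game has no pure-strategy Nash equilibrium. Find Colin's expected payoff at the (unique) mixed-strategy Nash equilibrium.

In a mixed equilibrium Colin is indifferent between Left and Right; this condition fixes p.
  Colin's payoff from Left: p·4 + (1−p)·7 = -3p + 7
  Colin's payoff from Right: p·7 + (1−p)·(-3) = 10p - 3
  -3p + 7 = 10p - 3  ⇒  -13p = -10  ⇒  p = 10/13.
At equilibrium Colin is indifferent across columns, so Colin's payoff equals the payoff from Left: (10/13)·4 + (3/13)·7 = 61/13.

61/13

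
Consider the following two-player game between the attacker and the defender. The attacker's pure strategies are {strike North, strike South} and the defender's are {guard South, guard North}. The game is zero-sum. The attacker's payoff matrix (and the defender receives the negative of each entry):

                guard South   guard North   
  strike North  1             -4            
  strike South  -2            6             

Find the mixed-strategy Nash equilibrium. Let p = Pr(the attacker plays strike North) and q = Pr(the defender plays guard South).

In a mixed equilibrium the defender is indifferent between guard South and guard North; this condition fixes p.
  the defender's expected payoff from guard South: p·(-1) + (1−p)·2 = -3p + 2
  the defender's expected payoff from guard North: p·4 + (1−p)·(-6) = 10p - 6
  -3p + 2 = 10p - 6  ⇒  -13p = -8  ⇒  p = 8/13.
For the attacker to be willing to mix, the attacker must be indifferent between strike North and strike South, which pins down the defender's mix.
  the attacker's expected payoff from strike North: q·1 + (1−q)·(-4) = 5q - 4
  the attacker's expected payoff from strike South: q·(-2) + (1−q)·6 = -8q + 6
  5q - 4 = -8q + 6  ⇒  13q = 10  ⇒  q = 10/13.

p = 8/13, q = 10/13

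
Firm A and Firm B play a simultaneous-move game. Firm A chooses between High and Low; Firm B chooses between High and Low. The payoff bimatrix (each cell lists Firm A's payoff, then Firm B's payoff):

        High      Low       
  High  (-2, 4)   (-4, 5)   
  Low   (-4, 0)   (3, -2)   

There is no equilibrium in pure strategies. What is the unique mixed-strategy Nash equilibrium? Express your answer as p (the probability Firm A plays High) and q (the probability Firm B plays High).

p = 2/3, q = 7/9

Firm A's mix must leave Firm B indifferent between High and Low.
  Firm B's expected payoff from High: p·4 + (1−p)·0 = 4p
  Firm B's expected payoff from Low: p·5 + (1−p)·(-2) = 7p - 2
  4p = 7p - 2  ⇒  -3p = -2  ⇒  p = 2/3.
Set Firm A's expected payoff from High equal to that from Low:
  Firm A's payoff to High: q·(-2) + (1−q)·(-4) = 2q - 4
  Firm A's payoff to Low: q·(-4) + (1−q)·3 = -7q + 3
  2q - 4 = -7q + 3  ⇒  9q = 7  ⇒  q = 7/9.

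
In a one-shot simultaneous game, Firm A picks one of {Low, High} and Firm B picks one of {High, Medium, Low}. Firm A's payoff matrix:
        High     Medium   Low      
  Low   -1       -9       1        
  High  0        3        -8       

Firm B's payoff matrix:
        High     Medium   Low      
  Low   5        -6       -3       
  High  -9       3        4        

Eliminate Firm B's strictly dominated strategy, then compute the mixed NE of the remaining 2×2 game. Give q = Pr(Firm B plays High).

Firm B's strategy Medium is strictly dominated by Low: -3 > -6 and 4 > 3. Eliminate Medium.
In a mixed equilibrium Firm A is indifferent between Low and High; this condition fixes q.
  Firm A's payoff from Low: q·(-1) + (1−q)·1 = -2q + 1
  Firm A's payoff from High: q·0 + (1−q)·(-8) = 8q - 8
  -2q + 1 = 8q - 8  ⇒  -10q = -9  ⇒  q = 9/10.

q = 9/10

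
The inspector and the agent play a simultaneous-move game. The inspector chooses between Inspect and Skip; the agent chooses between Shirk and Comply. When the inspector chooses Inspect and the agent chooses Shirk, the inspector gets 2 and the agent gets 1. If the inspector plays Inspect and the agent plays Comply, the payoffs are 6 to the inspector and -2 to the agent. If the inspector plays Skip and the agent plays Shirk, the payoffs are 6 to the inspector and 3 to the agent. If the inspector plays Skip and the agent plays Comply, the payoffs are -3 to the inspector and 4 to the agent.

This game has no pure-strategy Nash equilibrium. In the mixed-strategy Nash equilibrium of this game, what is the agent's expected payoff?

5/2

For the agent to be willing to mix, the agent must be indifferent between Shirk and Comply, which pins down the inspector's mix.
  the agent's payoff from Shirk: p·1 + (1−p)·3 = -2p + 3
  the agent's payoff from Comply: p·(-2) + (1−p)·4 = -6p + 4
  -2p + 3 = -6p + 4  ⇒  4p = 1  ⇒  p = 1/4.
At equilibrium the agent is indifferent across columns, so the agent's payoff equals the payoff from Shirk: (1/4)·1 + (3/4)·3 = 5/2.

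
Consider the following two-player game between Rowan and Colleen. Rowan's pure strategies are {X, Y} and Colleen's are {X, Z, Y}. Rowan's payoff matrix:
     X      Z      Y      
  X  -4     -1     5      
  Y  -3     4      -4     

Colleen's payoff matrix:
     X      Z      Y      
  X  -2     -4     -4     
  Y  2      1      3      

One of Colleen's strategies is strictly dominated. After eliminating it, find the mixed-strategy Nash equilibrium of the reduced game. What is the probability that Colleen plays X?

Colleen's strategy Z is strictly dominated by X: -2 > -4 and 2 > 1. Eliminate Z.
In a mixed equilibrium Rowan is indifferent between X and Y; this condition fixes q.
  Rowan's payoff from X: q·(-4) + (1−q)·5 = -9q + 5
  Rowan's payoff from Y: q·(-3) + (1−q)·(-4) = q - 4
  -9q + 5 = q - 4  ⇒  -10q = -9  ⇒  q = 9/10.

q = 9/10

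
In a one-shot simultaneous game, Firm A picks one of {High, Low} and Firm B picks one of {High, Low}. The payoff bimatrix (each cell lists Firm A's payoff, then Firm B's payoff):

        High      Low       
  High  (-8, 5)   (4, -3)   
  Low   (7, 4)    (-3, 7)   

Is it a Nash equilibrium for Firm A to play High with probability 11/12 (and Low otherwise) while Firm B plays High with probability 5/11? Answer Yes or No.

No

Given Firm A's mix p = 11/12, Firm B's payoff from High is 59/12 but from Low is -13/6. Firm B strictly prefers High, so Firm B would not mix.
So the proposed profile is not a Nash equilibrium.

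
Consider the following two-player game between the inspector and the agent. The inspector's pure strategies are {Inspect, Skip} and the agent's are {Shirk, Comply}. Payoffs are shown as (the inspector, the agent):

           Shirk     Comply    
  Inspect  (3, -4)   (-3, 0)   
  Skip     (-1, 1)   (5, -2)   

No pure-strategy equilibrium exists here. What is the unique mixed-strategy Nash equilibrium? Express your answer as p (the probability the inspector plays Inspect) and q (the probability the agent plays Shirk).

The inspector's mix must leave the agent indifferent between Shirk and Comply.
  the agent's payoff from Shirk: p·(-4) + (1−p)·1 = -5p + 1
  the agent's payoff from Comply: p·0 + (1−p)·(-2) = 2p - 2
  -5p + 1 = 2p - 2  ⇒  -7p = -3  ⇒  p = 3/7.
In a mixed equilibrium the inspector is indifferent between Inspect and Skip; this condition fixes q.
  the inspector's payoff to Inspect: q·3 + (1−q)·(-3) = 6q - 3
  the inspector's payoff to Skip: q·(-1) + (1−q)·5 = -6q + 5
  6q - 3 = -6q + 5  ⇒  12q = 8  ⇒  q = 2/3.

p = 3/7, q = 2/3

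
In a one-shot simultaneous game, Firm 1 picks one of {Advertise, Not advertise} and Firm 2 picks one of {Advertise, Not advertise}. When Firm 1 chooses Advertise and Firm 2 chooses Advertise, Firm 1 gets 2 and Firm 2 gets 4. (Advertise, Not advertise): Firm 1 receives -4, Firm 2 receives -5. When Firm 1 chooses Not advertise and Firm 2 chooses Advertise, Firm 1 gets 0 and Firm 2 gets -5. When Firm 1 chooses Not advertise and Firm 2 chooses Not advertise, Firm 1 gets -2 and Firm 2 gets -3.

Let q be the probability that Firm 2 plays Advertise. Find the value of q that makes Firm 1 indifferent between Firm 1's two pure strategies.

In a mixed equilibrium Firm 1 is indifferent between Advertise and Not advertise; this condition fixes q.
  Firm 1's expected payoff from Advertise: q·2 + (1−q)·(-4) = 6q - 4
  Firm 1's expected payoff from Not advertise: q·0 + (1−q)·(-2) = 2q - 2
  6q - 4 = 2q - 2  ⇒  4q = 2  ⇒  q = 1/2.

q = 1/2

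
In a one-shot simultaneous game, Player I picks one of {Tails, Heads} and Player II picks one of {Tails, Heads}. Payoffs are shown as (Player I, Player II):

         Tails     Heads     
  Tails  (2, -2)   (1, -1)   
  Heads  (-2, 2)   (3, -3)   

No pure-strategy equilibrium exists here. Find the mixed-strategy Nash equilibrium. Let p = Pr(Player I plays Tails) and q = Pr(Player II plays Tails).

For Player II to be willing to mix, Player II must be indifferent between Tails and Heads, which pins down Player I's mix.
  Player II's payoff to Tails: p·(-2) + (1−p)·2 = -4p + 2
  Player II's payoff to Heads: p·(-1) + (1−p)·(-3) = 2p - 3
  -4p + 2 = 2p - 3  ⇒  -6p = -5  ⇒  p = 5/6.
Set Player I's expected payoff from Tails equal to that from Heads:
  Player I's payoff to Tails: q·2 + (1−q)·1 = q + 1
  Player I's payoff to Heads: q·(-2) + (1−q)·3 = -5q + 3
  q + 1 = -5q + 3  ⇒  6q = 2  ⇒  q = 1/3.

p = 5/6, q = 1/3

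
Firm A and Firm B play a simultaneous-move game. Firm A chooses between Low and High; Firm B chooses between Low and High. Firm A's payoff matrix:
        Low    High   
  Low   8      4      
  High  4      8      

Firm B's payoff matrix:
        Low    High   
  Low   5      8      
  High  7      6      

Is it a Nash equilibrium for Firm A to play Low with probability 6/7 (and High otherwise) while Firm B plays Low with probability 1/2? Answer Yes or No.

No

Given Firm A's mix p = 6/7, Firm B's payoff from Low is 37/7 but from High is 54/7. Firm B strictly prefers High, so Firm B would not mix.
So the proposed profile is not a Nash equilibrium.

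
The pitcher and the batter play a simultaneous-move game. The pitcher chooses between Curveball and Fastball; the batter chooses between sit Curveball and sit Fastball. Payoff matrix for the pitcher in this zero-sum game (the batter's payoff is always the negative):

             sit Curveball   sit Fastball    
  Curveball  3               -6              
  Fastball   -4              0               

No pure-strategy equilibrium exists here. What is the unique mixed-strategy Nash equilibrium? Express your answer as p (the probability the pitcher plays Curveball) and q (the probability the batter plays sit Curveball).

p = 4/13, q = 6/13

The batter's indifference between sit Curveball and sit Fastball determines the pitcher's mixing probability p:
  the batter's expected payoff from sit Curveball: p·(-3) + (1−p)·4 = -7p + 4
  the batter's expected payoff from sit Fastball: p·6 + (1−p)·0 = 6p
  -7p + 4 = 6p  ⇒  -13p = -4  ⇒  p = 4/13.
The batter's mix must leave the pitcher indifferent between Curveball and Fastball.
  the pitcher's payoff to Curveball: q·3 + (1−q)·(-6) = 9q - 6
  the pitcher's payoff to Fastball: q·(-4) + (1−q)·0 = -4q
  9q - 6 = -4q  ⇒  13q = 6  ⇒  q = 6/13.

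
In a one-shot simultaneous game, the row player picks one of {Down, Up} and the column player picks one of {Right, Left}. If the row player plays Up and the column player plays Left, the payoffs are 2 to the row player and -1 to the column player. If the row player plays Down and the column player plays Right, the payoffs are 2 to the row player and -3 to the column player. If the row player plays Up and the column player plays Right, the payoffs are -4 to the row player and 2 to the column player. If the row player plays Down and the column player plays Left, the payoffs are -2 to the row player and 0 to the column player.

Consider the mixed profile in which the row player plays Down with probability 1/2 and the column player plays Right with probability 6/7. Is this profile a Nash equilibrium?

No

Given the column player's mix q = 6/7, the row player's payoff from Down is 10/7 but from Up is -22/7. The row player strictly prefers Down, so the row player would not mix.
So the proposed profile is not a Nash equilibrium.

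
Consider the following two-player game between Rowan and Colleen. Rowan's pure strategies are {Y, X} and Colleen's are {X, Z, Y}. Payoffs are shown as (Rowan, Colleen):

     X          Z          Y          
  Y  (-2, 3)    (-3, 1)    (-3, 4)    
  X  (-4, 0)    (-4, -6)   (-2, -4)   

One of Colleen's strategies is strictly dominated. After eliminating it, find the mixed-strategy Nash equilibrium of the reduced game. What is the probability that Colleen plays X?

Colleen's strategy Z is strictly dominated by Y: 4 > 1 and -4 > -6. Eliminate Z.
Set Rowan's expected payoff from Y equal to that from X:
  Rowan's payoff to Y: q·(-2) + (1−q)·(-3) = q - 3
  Rowan's payoff to X: q·(-4) + (1−q)·(-2) = -2q - 2
  q - 3 = -2q - 2  ⇒  3q = 1  ⇒  q = 1/3.

q = 1/3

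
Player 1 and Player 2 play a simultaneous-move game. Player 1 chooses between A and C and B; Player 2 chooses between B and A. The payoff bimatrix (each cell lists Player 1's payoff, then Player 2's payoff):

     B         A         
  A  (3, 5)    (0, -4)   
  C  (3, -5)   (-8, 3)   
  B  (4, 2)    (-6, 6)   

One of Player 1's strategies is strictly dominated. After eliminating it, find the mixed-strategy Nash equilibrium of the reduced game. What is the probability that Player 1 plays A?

p = 4/13

Player 1's strategy C is strictly dominated by B: 4 > 3 and -6 > -8. Eliminate C.
Player 2's indifference between B and A determines Player 1's mixing probability p:
  Player 2's payoff from B: p·5 + (1−p)·2 = 3p + 2
  Player 2's payoff from A: p·(-4) + (1−p)·6 = -10p + 6
  3p + 2 = -10p + 6  ⇒  13p = 4  ⇒  p = 4/13.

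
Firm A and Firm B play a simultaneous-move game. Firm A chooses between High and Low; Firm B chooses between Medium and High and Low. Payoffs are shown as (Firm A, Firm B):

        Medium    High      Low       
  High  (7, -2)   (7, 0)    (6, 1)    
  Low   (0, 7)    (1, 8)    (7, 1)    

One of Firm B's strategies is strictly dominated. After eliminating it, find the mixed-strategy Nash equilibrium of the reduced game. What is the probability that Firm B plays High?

Firm B's strategy Medium is strictly dominated by High: 0 > -2 and 8 > 7. Eliminate Medium.
For Firm A to be willing to mix, Firm A must be indifferent between High and Low, which pins down Firm B's mix.
  Firm A's expected payoff from High: q·7 + (1−q)·6 = q + 6
  Firm A's expected payoff from Low: q·1 + (1−q)·7 = -6q + 7
  q + 6 = -6q + 7  ⇒  7q = 1  ⇒  q = 1/7.

q = 1/7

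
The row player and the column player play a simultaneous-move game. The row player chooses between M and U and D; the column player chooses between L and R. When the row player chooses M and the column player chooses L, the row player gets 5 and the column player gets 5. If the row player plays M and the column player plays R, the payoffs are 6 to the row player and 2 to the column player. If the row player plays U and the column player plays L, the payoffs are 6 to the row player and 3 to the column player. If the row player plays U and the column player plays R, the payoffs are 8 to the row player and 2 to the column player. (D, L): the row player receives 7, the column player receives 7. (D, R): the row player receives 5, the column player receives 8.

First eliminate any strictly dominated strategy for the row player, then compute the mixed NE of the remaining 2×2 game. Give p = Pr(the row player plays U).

The row player's strategy M is strictly dominated by U: 6 > 5 and 8 > 6. Eliminate M.
For the column player to be willing to mix, the column player must be indifferent between L and R, which pins down the row player's mix.
  the column player's payoff from L: p·3 + (1−p)·7 = -4p + 7
  the column player's payoff from R: p·2 + (1−p)·8 = -6p + 8
  -4p + 7 = -6p + 8  ⇒  2p = 1  ⇒  p = 1/2.

p = 1/2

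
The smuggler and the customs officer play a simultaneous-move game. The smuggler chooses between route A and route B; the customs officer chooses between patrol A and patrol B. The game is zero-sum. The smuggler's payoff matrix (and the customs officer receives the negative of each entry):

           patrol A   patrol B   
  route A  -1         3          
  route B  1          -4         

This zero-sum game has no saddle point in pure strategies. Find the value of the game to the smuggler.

v = -1/9

In a mixed equilibrium the smuggler is indifferent between route A and route B; this condition fixes q.
  the smuggler's payoff to route A: q·(-1) + (1−q)·3 = -4q + 3
  the smuggler's payoff to route B: q·1 + (1−q)·(-4) = 5q - 4
  -4q + 3 = 5q - 4  ⇒  -9q = -7  ⇒  q = 7/9.
The value is the smuggler's expected payoff against this mix (using route A): (7/9)·(-1) + (2/9)·3 = -1/9.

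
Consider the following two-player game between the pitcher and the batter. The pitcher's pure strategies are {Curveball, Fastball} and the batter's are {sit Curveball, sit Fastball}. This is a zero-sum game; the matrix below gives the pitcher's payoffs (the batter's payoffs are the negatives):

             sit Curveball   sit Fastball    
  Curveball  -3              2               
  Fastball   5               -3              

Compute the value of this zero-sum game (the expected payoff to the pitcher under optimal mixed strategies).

v = 1/13

The batter's mix must leave the pitcher indifferent between Curveball and Fastball.
  the pitcher's expected payoff from Curveball: q·(-3) + (1−q)·2 = -5q + 2
  the pitcher's expected payoff from Fastball: q·5 + (1−q)·(-3) = 8q - 3
  -5q + 2 = 8q - 3  ⇒  -13q = -5  ⇒  q = 5/13.
The value is the pitcher's expected payoff against this mix (using Curveball): (5/13)·(-3) + (8/13)·2 = 1/13.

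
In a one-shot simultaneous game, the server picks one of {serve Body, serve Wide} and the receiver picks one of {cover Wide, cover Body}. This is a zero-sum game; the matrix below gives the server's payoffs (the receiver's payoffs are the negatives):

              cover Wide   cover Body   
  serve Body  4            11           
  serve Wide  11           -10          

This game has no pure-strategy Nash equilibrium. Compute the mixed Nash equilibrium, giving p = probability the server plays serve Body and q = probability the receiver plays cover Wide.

p = 3/4, q = 3/4

The server's mix must leave the receiver indifferent between cover Wide and cover Body.
  the receiver's expected payoff from cover Wide: p·(-4) + (1−p)·(-11) = 7p - 11
  the receiver's expected payoff from cover Body: p·(-11) + (1−p)·10 = -21p + 10
  7p - 11 = -21p + 10  ⇒  28p = 21  ⇒  p = 3/4.
The server's indifference between serve Body and serve Wide determines the receiver's mixing probability q:
  the server's expected payoff from serve Body: q·4 + (1−q)·11 = -7q + 11
  the server's expected payoff from serve Wide: q·11 + (1−q)·(-10) = 21q - 10
  -7q + 11 = 21q - 10  ⇒  -28q = -21  ⇒  q = 3/4.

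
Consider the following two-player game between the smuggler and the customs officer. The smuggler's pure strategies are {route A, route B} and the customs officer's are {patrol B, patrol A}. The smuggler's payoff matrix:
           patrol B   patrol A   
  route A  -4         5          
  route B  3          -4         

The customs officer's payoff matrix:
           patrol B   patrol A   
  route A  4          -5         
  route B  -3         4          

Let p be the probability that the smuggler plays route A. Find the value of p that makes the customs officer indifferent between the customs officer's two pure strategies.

The customs officer's indifference between patrol B and patrol A determines the smuggler's mixing probability p:
  the customs officer's payoff from patrol B: p·4 + (1−p)·(-3) = 7p - 3
  the customs officer's payoff from patrol A: p·(-5) + (1−p)·4 = -9p + 4
  7p - 3 = -9p + 4  ⇒  16p = 7  ⇒  p = 7/16.

p = 7/16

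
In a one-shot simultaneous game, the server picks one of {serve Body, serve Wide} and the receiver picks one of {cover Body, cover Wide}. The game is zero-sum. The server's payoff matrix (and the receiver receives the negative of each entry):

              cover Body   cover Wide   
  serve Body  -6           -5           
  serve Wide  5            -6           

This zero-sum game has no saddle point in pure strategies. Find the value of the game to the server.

v = -61/12

In a mixed equilibrium the server is indifferent between serve Body and serve Wide; this condition fixes q.
  the server's payoff to serve Body: q·(-6) + (1−q)·(-5) = -q - 5
  the server's payoff to serve Wide: q·5 + (1−q)·(-6) = 11q - 6
  -q - 5 = 11q - 6  ⇒  -12q = -1  ⇒  q = 1/12.
The value is the server's expected payoff against this mix (using serve Body): (1/12)·(-6) + (11/12)·(-5) = -61/12.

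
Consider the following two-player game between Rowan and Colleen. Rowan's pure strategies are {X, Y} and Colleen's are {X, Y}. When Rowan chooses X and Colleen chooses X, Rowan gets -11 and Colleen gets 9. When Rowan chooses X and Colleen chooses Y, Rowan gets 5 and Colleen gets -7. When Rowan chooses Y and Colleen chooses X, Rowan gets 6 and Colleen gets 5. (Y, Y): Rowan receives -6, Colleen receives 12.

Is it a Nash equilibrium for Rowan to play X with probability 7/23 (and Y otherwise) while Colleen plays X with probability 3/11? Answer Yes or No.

No

Given Colleen's mix q = 3/11, Rowan's payoff from X is 7/11 but from Y is -30/11. Rowan strictly prefers X, so Rowan would not mix.
So the proposed profile is not a Nash equilibrium.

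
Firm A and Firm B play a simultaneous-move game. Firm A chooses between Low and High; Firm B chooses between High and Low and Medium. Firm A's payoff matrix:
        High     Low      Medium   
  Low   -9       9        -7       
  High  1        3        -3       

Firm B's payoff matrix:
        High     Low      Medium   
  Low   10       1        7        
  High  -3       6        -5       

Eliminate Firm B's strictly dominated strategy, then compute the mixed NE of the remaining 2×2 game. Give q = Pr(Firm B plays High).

q = 3/8

Firm B's strategy Medium is strictly dominated by High: 10 > 7 and -3 > -5. Eliminate Medium.
Set Firm A's expected payoff from Low equal to that from High:
  Firm A's payoff to Low: q·(-9) + (1−q)·9 = -18q + 9
  Firm A's payoff to High: q·1 + (1−q)·3 = -2q + 3
  -18q + 9 = -2q + 3  ⇒  -16q = -6  ⇒  q = 3/8.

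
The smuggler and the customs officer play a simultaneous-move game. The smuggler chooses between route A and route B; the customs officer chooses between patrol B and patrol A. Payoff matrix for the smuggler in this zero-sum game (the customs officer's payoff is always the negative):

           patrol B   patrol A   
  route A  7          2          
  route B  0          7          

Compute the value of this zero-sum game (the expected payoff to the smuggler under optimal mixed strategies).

v = 49/12

Set the smuggler's expected payoff from route A equal to that from route B:
  the smuggler's expected payoff from route A: q·7 + (1−q)·2 = 5q + 2
  the smuggler's expected payoff from route B: q·0 + (1−q)·7 = -7q + 7
  5q + 2 = -7q + 7  ⇒  12q = 5  ⇒  q = 5/12.
The value is the smuggler's expected payoff against this mix (using route A): (5/12)·7 + (7/12)·2 = 49/12.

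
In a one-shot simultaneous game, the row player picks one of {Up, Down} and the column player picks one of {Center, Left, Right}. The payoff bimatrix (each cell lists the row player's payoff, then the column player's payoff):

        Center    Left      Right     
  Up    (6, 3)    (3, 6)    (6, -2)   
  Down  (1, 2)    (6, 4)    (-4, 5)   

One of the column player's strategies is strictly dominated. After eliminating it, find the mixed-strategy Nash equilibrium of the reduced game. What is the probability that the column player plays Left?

q = 10/13

The column player's strategy Center is strictly dominated by Left: 6 > 3 and 4 > 2. Eliminate Center.
The row player's indifference between Up and Down determines the column player's mixing probability q:
  the row player's payoff to Up: q·3 + (1−q)·6 = -3q + 6
  the row player's payoff to Down: q·6 + (1−q)·(-4) = 10q - 4
  -3q + 6 = 10q - 4  ⇒  -13q = -10  ⇒  q = 10/13.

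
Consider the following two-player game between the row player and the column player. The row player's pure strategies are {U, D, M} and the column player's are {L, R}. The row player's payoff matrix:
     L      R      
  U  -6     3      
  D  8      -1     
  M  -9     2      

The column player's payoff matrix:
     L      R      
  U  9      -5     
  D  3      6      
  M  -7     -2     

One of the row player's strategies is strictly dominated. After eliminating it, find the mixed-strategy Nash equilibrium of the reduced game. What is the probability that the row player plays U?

The row player's strategy M is strictly dominated by U: -6 > -9 and 3 > 2. Eliminate M.
For the column player to be willing to mix, the column player must be indifferent between L and R, which pins down the row player's mix.
  the column player's payoff to L: p·9 + (1−p)·3 = 6p + 3
  the column player's payoff to R: p·(-5) + (1−p)·6 = -11p + 6
  6p + 3 = -11p + 6  ⇒  17p = 3  ⇒  p = 3/17.

p = 3/17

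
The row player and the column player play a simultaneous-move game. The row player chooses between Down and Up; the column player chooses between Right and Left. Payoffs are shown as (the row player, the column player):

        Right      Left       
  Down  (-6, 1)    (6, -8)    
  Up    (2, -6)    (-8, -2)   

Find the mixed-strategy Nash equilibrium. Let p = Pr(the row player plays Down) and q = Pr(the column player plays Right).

Set the column player's expected payoff from Right equal to that from Left:
  the column player's expected payoff from Right: p·1 + (1−p)·(-6) = 7p - 6
  the column player's expected payoff from Left: p·(-8) + (1−p)·(-2) = -6p - 2
  7p - 6 = -6p - 2  ⇒  13p = 4  ⇒  p = 4/13.
In a mixed equilibrium the row player is indifferent between Down and Up; this condition fixes q.
  the row player's expected payoff from Down: q·(-6) + (1−q)·6 = -12q + 6
  the row player's expected payoff from Up: q·2 + (1−q)·(-8) = 10q - 8
  -12q + 6 = 10q - 8  ⇒  -22q = -14  ⇒  q = 7/11.

p = 4/13, q = 7/11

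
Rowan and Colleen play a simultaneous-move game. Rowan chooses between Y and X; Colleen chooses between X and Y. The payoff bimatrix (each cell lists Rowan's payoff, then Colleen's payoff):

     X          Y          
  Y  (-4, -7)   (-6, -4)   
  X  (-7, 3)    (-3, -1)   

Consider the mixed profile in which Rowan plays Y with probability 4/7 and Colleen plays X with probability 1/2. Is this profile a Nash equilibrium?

Yes

Check Colleen's indifference given Rowan's mix p = 4/7:
  payoff from X = -19/7; payoff from Y = -19/7 — equal.
Check Rowan's indifference given Colleen's mix q = 1/2:
  payoff from Y = -5; payoff from X = -5 — equal.
Both players are indifferent, so neither can profitably deviate.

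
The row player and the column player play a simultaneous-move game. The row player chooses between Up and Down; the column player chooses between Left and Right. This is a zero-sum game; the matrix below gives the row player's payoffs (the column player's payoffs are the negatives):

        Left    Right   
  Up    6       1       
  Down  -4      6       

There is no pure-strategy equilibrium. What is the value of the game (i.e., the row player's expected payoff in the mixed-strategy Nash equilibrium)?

In a mixed equilibrium the row player is indifferent between Up and Down; this condition fixes q.
  the row player's expected payoff from Up: q·6 + (1−q)·1 = 5q + 1
  the row player's expected payoff from Down: q·(-4) + (1−q)·6 = -10q + 6
  5q + 1 = -10q + 6  ⇒  15q = 5  ⇒  q = 1/3.
The value is the row player's expected payoff against this mix (using Up): (1/3)·6 + (2/3)·1 = 8/3.

v = 8/3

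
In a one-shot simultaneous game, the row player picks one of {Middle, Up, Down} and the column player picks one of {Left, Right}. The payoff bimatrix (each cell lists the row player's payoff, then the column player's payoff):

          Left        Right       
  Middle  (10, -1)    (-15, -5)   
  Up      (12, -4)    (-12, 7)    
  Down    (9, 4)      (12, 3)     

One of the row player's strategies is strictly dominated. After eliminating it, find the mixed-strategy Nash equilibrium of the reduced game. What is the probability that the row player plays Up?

p = 1/12

The row player's strategy Middle is strictly dominated by Up: 12 > 10 and -12 > -15. Eliminate Middle.
The column player's indifference between Left and Right determines the row player's mixing probability p:
  the column player's payoff from Left: p·(-4) + (1−p)·4 = -8p + 4
  the column player's payoff from Right: p·7 + (1−p)·3 = 4p + 3
  -8p + 4 = 4p + 3  ⇒  -12p = -1  ⇒  p = 1/12.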